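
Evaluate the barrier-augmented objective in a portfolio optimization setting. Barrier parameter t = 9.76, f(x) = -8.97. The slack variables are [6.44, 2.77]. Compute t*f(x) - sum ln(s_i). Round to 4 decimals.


Step 1: Compute log-barrier.
ln values: [1.8625, 1.0188]
phi = -(1.8625 + 1.0188) = -2.8814
Step 2: Compute augmented objective.
t*f(x) = 9.76*-8.97 = -87.5472
Total = -87.5472 - 2.8814 = -90.4286


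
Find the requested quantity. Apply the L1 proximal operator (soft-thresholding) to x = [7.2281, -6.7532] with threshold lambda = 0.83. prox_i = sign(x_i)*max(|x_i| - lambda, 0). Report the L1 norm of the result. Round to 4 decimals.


Soft-thresholding with lambda = 0.83:
prox(7.2281) = sign(7.2281)*max(|7.2281| - 0.83, 0) = 6.3981
prox(-6.7532) = sign(-6.7532)*max(|-6.7532| - 0.83, 0) = -5.9232
prox(x) = [6.3981, -5.9232]
||prox(x)||_1 = 6.3981 + 5.9232 = 12.3213


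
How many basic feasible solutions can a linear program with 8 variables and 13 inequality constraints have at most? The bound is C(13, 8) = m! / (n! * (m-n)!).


Each vertex corresponds to some choice of n active constraints out of m, so the number of vertices is at most C(m, n) = m! / (n!(m-n)!).
m = 13, n = 8
Numerator: 13 * 12 * 11 * 10 * 9 * 8 * 7 * 6
Denominator: 8! = 40320
C(13, 8) = 1287


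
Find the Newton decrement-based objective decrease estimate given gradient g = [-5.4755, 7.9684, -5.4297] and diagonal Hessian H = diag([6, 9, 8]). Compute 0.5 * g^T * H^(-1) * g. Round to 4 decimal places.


Step 1: H is diagonal, so H^(-1) * g = [-0.9126, 0.8854, -0.6787].
Step 2: g^T H^(-1) g = sum_i g_i^2 / H_ii
  = (-5.4755)^2/6 + (7.9684)^2/9 + (-5.4297)^2/8
  = 4.9969 + 7.055 + 3.6852 = 15.7371
Step 3: Objective decrease = 0.5 * g^T H^(-1) g = 7.8685


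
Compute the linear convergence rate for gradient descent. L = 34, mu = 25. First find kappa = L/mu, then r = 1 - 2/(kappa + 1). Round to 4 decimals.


Step 1: Compute the condition number.
kappa = L/mu = 34/25 = 1.36
Step 2: Compute the convergence rate.
r = 1 - 2/(kappa + 1) = 1 - 2*mu/(L + mu) = (L - mu)/(L + mu) = 9/59 = 0.1525


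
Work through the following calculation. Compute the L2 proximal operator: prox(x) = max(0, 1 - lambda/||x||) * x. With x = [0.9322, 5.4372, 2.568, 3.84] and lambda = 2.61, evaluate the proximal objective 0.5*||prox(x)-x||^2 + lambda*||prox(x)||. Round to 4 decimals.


Step 1: Compute ||x||.
||x|| = 7.1953
Step 2: Compute scaling factor.
scale = max(0, 1 - 2.61/7.1953) = 0.6373
Step 3: prox(x) = [0.5941, 3.4649, 1.6365, 2.4471]
||prox(x)|| = 4.5853
Step 4: Proximal objective.
0.5*||prox-x||^2 = 3.4061
lambda*||prox|| = 11.9676
Total = 15.3737


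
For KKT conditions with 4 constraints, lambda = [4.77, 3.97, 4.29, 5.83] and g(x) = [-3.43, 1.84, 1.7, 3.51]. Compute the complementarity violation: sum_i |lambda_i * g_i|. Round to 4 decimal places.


KKT complementary slackness check:
lambda_1 * g_1 = 4.77 * -3.43 = -16.3611
lambda_2 * g_2 = 3.97 * 1.84 = 7.3048
lambda_3 * g_3 = 4.29 * 1.7 = 7.293
lambda_4 * g_4 = 5.83 * 3.51 = 20.4633
Total violation = 16.3611 + 7.3048 + 7.293 + 20.4633 = 51.4222


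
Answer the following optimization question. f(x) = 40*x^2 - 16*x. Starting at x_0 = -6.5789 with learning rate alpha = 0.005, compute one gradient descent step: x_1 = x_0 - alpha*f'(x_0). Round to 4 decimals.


We compute the gradient at x_0 and apply the update.
f'(x) = 80*x - 16
f'(-6.5789) = 80*-6.5789 - 16 = -542.312
x_1 = -6.5789 - 0.005*-542.312 = -3.8673


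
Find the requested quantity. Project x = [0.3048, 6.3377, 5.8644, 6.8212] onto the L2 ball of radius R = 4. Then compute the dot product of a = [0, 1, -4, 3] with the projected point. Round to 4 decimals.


Step 1: Compute ||x|| (intermediates to 6 decimals).
||x|| = sqrt(0.3048^2 + 6.3377^2 + 5.8644^2 + 6.8212^2) = 11.008147
Step 2: Project.
Since ||x|| > R, scale = R/||x|| = 4/11.008147 = 0.363367, proj(x) = scale * x
proj(x) = [0.110754, 2.302911, 2.130929, 2.478599]
Step 3: Dot product.
a^T * proj(x) = 0*0.110754 + 1*2.302911 - 4*2.130929 + 3*2.478599 = 1.215


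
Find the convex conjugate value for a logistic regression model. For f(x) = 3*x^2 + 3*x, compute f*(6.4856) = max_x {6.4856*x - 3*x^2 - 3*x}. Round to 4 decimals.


f*(y) = sup_x {y*x - a*x^2 - b*x} = sup_x {(y-b)*x - a*x^2}
FOC: (y - b) - 2a*x = 0 => x* = (y - b)/(2a)
x* = (6.4856 - 3)/(2*3) = 0.5809
f*(6.4856) = (y-b)^2/(4a) = (6.4856 - 3)^2/(4*3)
= 12.1494/12 = 1.0125


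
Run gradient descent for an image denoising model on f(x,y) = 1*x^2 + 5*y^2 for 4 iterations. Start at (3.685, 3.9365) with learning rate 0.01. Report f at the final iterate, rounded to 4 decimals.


Gradient descent on f(x,y) = 1*x^2 + 5*y^2.
Starting point: (3.685, 3.9365), alpha = 0.01
Step 1: grad_x = 2*1*3.685 = 7.37, grad_y = 2*5*3.9365 = 39.365
  x_1 = 3.685 - 0.01*7.37 = 3.6113
  y_1 = 3.9365 - 0.01*39.365 = 3.5429
Step 2: grad_x = 2*1*3.6113 = 7.2226, grad_y = 2*5*3.5429 = 35.4285
  x_2 = 3.6113 - 0.01*7.2226 = 3.5391
  y_2 = 3.5429 - 0.01*35.4285 = 3.1886
Step 3: grad_x = 2*1*3.5391 = 7.0781, grad_y = 2*5*3.1886 = 31.8857
  x_3 = 3.5391 - 0.01*7.0781 = 3.4683
  y_3 = 3.1886 - 0.01*31.8857 = 2.8697
Step 4: grad_x = 2*1*3.4683 = 6.9366, grad_y = 2*5*2.8697 = 28.6971
  x_4 = 3.4683 - 0.01*6.9366 = 3.3989
  y_4 = 2.8697 - 0.01*28.6971 = 2.5827
f(3.3989, 2.5827) = 1*3.3989^2 + 5*2.5827^2 = 44.9054


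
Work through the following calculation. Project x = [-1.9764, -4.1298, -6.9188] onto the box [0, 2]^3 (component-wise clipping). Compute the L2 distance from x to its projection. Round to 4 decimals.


Project each component onto [0, 2].
clip(-1.9764) = 0.0, clip(-4.1298) = 0.0, clip(-6.9188) = 0.0
Projection = [0.0, 0.0, 0.0]
Squared diffs: [3.9062, 17.0552, 47.8698]
Distance = sqrt(68.8312) = 8.2965


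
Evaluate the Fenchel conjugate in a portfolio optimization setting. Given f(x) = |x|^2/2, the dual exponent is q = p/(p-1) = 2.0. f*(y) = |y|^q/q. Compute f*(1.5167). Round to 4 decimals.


The conjugate exponent q satisfies 1/p + 1/q = 1.
p = 2, so q = 2/(2 - 1) = 2.0
|y|^q = 1.5167^2.0 = 2.3004
f*(1.5167) = 2.3004 / 2.0 = 1.1502


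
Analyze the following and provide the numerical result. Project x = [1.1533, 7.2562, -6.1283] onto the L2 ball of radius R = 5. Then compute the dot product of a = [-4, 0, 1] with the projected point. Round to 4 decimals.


Step 1: Compute ||x|| (intermediates to 6 decimals).
||x|| = sqrt(1.1533^2 + 7.2562^2 + (-6.1283)^2) = 9.567581
Step 2: Project.
Since ||x|| > R, scale = R/||x|| = 5/9.567581 = 0.522598, proj(x) = scale * x
proj(x) = [0.602712, 3.792076, -3.202637]
Step 3: Dot product.
a^T * proj(x) = -4*0.602712 + 0*3.792076 + 1*(-3.202637) = -5.6135


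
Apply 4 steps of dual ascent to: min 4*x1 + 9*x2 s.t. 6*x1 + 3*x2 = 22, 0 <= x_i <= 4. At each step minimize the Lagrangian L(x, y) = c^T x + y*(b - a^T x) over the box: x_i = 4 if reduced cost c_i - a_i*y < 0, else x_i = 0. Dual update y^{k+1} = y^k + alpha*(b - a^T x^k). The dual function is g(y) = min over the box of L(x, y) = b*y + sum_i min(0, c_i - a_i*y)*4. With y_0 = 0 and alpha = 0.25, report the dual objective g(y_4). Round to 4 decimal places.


Dual ascent for LP: min 4*x1 + 9*x2, 6*x1 + 3*x2 = 22, 0 <= x_i <= 4
Step 1: y^k = 0.0, reduced costs: (4.0, 9.0)
  x^k = (0.0, 0.0), subgradient = b - a^T x = 22.0
  y^{k+1} = 0.0 + 0.25*22.0 = 5.5
Step 2: y^k = 5.5, reduced costs: (-29.0, -7.5)
  x^k = (4.0, 4.0), subgradient = b - a^T x = -14.0
  y^{k+1} = 5.5 + 0.25*-14.0 = 2.0
Step 3: y^k = 2.0, reduced costs: (-8.0, 3.0)
  x^k = (4.0, 0.0), subgradient = b - a^T x = -2.0
  y^{k+1} = 2.0 + 0.25*-2.0 = 1.5
Step 4: y^k = 1.5, reduced costs: (-5.0, 4.5)
  x^k = (4.0, 0.0), subgradient = b - a^T x = -2.0
  y^{k+1} = 1.5 + 0.25*-2.0 = 1.0
Dual objective at y_4 = 1.0: reduced costs (-2.0, 6.0), box minimizer x = (4.0, 0.0)
g(y_4) = b*y + (c1 - a1*y)*x1 + (c2 - a2*y)*x2 = 22*1.0 + (-2.0)*4.0 + 6.0*0.0 = 22.0 - 8.0 + 0.0 = 14.0


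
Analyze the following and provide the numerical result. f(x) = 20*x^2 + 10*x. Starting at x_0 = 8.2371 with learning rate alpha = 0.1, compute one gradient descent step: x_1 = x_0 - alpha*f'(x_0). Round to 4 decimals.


We compute the gradient at x_0 and apply the update.
f'(x) = 40*x + 10
f'(8.2371) = 40*8.2371 + 10 = 339.484
x_1 = 8.2371 - 0.1*339.484 = -25.7113


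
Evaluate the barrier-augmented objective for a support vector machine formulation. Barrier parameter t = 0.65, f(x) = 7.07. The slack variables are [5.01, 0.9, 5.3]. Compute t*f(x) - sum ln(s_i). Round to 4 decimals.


Step 1: Compute log-barrier.
ln values: [1.6114, -0.1054, 1.6677]
phi = -(1.6114 - 0.1054 + 1.6677) = -3.1738
Step 2: Compute augmented objective.
t*f(x) = 0.65*7.07 = 4.5955
Total = 4.5955 - 3.1738 = 1.4217


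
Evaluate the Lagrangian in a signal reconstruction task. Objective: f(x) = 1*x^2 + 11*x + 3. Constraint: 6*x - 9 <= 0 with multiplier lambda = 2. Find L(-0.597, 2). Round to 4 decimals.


Step 1: Evaluate f(x).
f(-0.597) = 1*(-0.597)^2 + 11*(-0.597) + 3 = -3.2106
Step 2: Evaluate g(x).
g(-0.597) = 6*-0.597 - 9 = -12.582
Step 3: Compute Lagrangian.
L = -3.2106 + 2*-12.582 = -28.3746


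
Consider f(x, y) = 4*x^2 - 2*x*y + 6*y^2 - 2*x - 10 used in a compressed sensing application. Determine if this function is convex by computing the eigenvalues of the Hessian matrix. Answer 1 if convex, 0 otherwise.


The Hessian of f(x,y) = 4*x^2 - 2*x*y + 6*y^2 - 2*x - 10 is:
H = [[8, -2], [-2, 12]]
Trace = 8 + 12 = 20
Determinant = 8*12 - (-2)^2 = 92
Discriminant = (20)^2 - 4*92 = 32.0
Eigenvalues: lambda_1 = 7.1716, lambda_2 = 12.8284
The function is convex.

1


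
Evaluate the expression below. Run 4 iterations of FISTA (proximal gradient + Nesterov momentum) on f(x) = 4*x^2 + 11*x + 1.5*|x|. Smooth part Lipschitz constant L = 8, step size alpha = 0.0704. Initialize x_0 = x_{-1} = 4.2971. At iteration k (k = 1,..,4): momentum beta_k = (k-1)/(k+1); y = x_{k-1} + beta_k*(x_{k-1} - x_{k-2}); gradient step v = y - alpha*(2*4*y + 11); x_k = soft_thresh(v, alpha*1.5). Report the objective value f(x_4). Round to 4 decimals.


FISTA on f(x) = 4*x^2 + 11*x + 1.5*|x|
L = 8, alpha = 0.0704
Iteration 1: beta = 0.0, y = 4.2971 + 0.0*(4.2971 - 4.2971) = 4.2971
  grad(y) = 45.3768, v = y - alpha*grad = 1.1026
  prox(v) = soft_thresh(1.1026, 0.1056) = 0.997
Iteration 2: beta = 0.3333, y = 0.997 + 0.3333*(0.997 - 4.2971) = -0.1031
  grad(y) = 10.1754, v = y - alpha*grad = -0.8194
  prox(v) = soft_thresh(-0.8194, 0.1056) = -0.7138
Iteration 3: beta = 0.5, y = -0.7138 + 0.5*(-0.7138 - 0.997) = -1.5692
  grad(y) = -1.5537, v = y - alpha*grad = -1.4598
  prox(v) = soft_thresh(-1.4598, 0.1056) = -1.3542
Iteration 4: beta = 0.6, y = -1.3542 + 0.6*(-1.3542 + 0.7138) = -1.7385
  grad(y) = -2.9079, v = y - alpha*grad = -1.5338
  prox(v) = soft_thresh(-1.5338, 0.1056) = -1.4282
f(x_4) = 4*(-1.4282)^2 + 11*(-1.4282) + 1.5*|-1.4282| = -5.4089


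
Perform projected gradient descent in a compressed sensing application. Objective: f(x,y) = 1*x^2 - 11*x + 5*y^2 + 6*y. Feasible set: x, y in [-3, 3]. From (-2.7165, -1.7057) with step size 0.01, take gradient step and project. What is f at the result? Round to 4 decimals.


Step 1: Compute gradient at (-2.7165, -1.7057).
grad_x = 2*1*-2.7165 - 11 = -16.433
grad_y = 2*5*-1.7057 + 6 = -11.057
Step 2: Gradient step.
x_raw = -2.7165 - 0.01*-16.433 = -2.5522
y_raw = -1.7057 - 0.01*-11.057 = -1.5951
Step 3: Project onto [-3, 3].
x_proj = clip(-2.5522) = -2.5522
y_proj = clip(-1.5951) = -1.5951
Step 4: Evaluate f.
f(-2.5522, -1.5951) = 37.7389


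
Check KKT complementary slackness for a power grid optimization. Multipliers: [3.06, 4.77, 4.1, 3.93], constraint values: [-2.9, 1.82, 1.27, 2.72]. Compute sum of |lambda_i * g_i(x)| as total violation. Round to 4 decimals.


KKT complementary slackness check:
lambda_1 * g_1 = 3.06 * -2.9 = -8.874
lambda_2 * g_2 = 4.77 * 1.82 = 8.6814
lambda_3 * g_3 = 4.1 * 1.27 = 5.207
lambda_4 * g_4 = 3.93 * 2.72 = 10.6896
Total violation = 8.874 + 8.6814 + 5.207 + 10.6896 = 33.452


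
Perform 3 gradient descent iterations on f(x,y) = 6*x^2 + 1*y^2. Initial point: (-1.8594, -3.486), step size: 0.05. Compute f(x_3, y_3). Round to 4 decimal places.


Gradient descent on f(x,y) = 6*x^2 + 1*y^2.
Starting point: (-1.8594, -3.486), alpha = 0.05
Step 1: grad_x = 2*6*-1.8594 = -22.3128, grad_y = 2*1*-3.486 = -6.972
  x_1 = -1.8594 - 0.05*-22.3128 = -0.7438
  y_1 = -3.486 - 0.05*-6.972 = -3.1374
Step 2: grad_x = 2*6*-0.7438 = -8.9251, grad_y = 2*1*-3.1374 = -6.2748
  x_2 = -0.7438 - 0.05*-8.9251 = -0.2975
  y_2 = -3.1374 - 0.05*-6.2748 = -2.8237
Step 3: grad_x = 2*6*-0.2975 = -3.57, grad_y = 2*1*-2.8237 = -5.6473
  x_3 = -0.2975 - 0.05*-3.57 = -0.119
  y_3 = -2.8237 - 0.05*-5.6473 = -2.5413
f(-0.119, -2.5413) = 6*(-0.119)^2 + 1*(-2.5413)^2 = 6.5431


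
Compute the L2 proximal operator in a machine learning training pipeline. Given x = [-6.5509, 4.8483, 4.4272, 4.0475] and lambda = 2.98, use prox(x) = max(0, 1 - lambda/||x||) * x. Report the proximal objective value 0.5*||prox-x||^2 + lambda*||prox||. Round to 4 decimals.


Step 1: Compute ||x||.
||x|| = 10.1194
Step 2: Compute scaling factor.
scale = max(0, 1 - 2.98/10.1194) = 0.7055
Step 3: prox(x) = [-4.6218, 3.4206, 3.1235, 2.8556]
||prox(x)|| = 7.1394
Step 4: Proximal objective.
0.5*||prox-x||^2 = 4.4402
lambda*||prox|| = 21.2754
Total = 25.7157


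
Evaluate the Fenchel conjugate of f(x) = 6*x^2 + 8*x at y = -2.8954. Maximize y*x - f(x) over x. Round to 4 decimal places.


f*(y) = sup_x {y*x - a*x^2 - b*x} = sup_x {(y-b)*x - a*x^2}
FOC: (y - b) - 2a*x = 0 => x* = (y - b)/(2a)
x* = (-2.8954 - 8)/(2*6) = -0.908
f*(-2.8954) = (y-b)^2/(4a) = (-2.8954 - 8)^2/(4*6)
= 118.7097/24 = 4.9462


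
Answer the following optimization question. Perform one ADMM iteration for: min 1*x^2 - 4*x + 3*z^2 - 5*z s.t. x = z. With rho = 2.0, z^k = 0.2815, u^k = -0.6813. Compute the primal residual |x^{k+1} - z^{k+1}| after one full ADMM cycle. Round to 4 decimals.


ADMM iteration with rho = 2.0, z^k = 0.2815, u^k = -0.6813
Step 1: x-update.
Minimize 1*x^2 - 4*x + (2.0/2)*(x - 0.2815 - 0.6813)^2
FOC: (2*1 + 2.0)*x = 4 + 2.0*(0.2815 + 0.6813)
x^{k+1} = 1.4814
Step 2: z-update.
Minimize 3*z^2 - 5*z + (2.0/2)*(1.4814 - z - 0.6813)^2
FOC: (2*3 + 2.0)*z = 5 + 2.0*(1.4814 - 0.6813)
z^{k+1} = 0.825
Step 3: u-update.
u^{k+1} = -0.6813 + 1.4814 - 0.825 = -0.0249
Step 4: Primal residual = |1.4814 - 0.825| = 0.6564


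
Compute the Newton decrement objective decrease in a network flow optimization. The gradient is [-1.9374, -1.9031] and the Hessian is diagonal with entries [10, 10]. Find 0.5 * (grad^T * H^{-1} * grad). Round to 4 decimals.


Step 1: H is diagonal, so H^(-1) * g = [-0.1937, -0.1903].
Step 2: g^T H^(-1) g = sum_i g_i^2 / H_ii
  = (-1.9374)^2/10 + (-1.9031)^2/10
  = 0.3754 + 0.3622 = 0.7375
Step 3: Objective decrease = 0.5 * g^T H^(-1) g = 0.3688


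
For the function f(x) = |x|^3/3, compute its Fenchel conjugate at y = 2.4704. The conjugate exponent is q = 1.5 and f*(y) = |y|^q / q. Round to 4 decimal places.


The conjugate exponent q satisfies 1/p + 1/q = 1.
p = 3, so q = 3/(3 - 1) = 1.5
|y|^q = 2.4704^1.5 = 3.8829
f*(2.4704) = 3.8829 / 1.5 = 2.5886


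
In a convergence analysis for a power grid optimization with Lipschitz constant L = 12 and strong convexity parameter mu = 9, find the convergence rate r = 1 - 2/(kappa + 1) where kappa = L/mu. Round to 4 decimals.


Step 1: Compute the condition number.
kappa = L/mu = 12/9 = 1.3333
Step 2: Compute the convergence rate.
r = 1 - 2/(kappa + 1) = 1 - 2*mu/(L + mu) = (L - mu)/(L + mu) = 3/21 = 0.1429


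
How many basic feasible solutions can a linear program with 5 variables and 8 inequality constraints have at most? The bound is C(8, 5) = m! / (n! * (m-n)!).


Each vertex corresponds to some choice of n active constraints out of m, so the number of vertices is at most C(m, n) = m! / (n!(m-n)!).
m = 8, n = 5
Numerator: 8 * 7 * 6 * 5 * 4
Denominator: 5! = 120
C(8, 5) = 56


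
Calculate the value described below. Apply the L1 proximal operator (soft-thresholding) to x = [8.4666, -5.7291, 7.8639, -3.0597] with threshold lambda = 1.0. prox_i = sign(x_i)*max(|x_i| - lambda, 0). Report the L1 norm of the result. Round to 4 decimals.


Soft-thresholding with lambda = 1.0:
prox(8.4666) = sign(8.4666)*max(|8.4666| - 1.0, 0) = 7.4666
prox(-5.7291) = sign(-5.7291)*max(|-5.7291| - 1.0, 0) = -4.7291
prox(7.8639) = sign(7.8639)*max(|7.8639| - 1.0, 0) = 6.8639
prox(-3.0597) = sign(-3.0597)*max(|-3.0597| - 1.0, 0) = -2.0597
prox(x) = [7.4666, -4.7291, 6.8639, -2.0597]
||prox(x)||_1 = 7.4666 + 4.7291 + 6.8639 + 2.0597 = 21.1193


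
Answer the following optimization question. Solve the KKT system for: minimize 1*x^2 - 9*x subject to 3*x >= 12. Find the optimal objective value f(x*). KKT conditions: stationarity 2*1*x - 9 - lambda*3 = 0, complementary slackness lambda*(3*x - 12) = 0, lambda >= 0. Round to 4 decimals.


Step 1: Try lambda = 0 (constraint inactive).
Stationarity: 2*1*x - 9 = 0
x* = 9/(2*1) = 4.5
Check constraint: 3*4.5 = 13.5 >= 12 -- satisfied.
Step 2: Compute optimal value.
f(x*) = 1*4.5^2 - 9*4.5 = -20.25


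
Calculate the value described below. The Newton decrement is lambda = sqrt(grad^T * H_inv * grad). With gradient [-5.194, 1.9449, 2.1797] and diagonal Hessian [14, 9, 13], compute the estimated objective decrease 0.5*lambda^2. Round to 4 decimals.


Step 1: H is diagonal, so H^(-1) * g = [-0.371, 0.2161, 0.1677].
Step 2: g^T H^(-1) g = sum_i g_i^2 / H_ii
  = (-5.194)^2/14 + (1.9449)^2/9 + (2.1797)^2/13
  = 1.927 + 0.4203 + 0.3655 = 2.7127
Step 3: Objective decrease = 0.5 * g^T H^(-1) g = 1.3564


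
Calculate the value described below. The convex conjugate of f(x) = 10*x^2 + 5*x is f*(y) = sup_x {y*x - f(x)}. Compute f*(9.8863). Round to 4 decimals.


f*(y) = sup_x {y*x - a*x^2 - b*x} = sup_x {(y-b)*x - a*x^2}
FOC: (y - b) - 2a*x = 0 => x* = (y - b)/(2a)
x* = (9.8863 - 5)/(2*10) = 0.2443
f*(9.8863) = (y-b)^2/(4a) = (9.8863 - 5)^2/(4*10)
= 23.8759/40 = 0.5969


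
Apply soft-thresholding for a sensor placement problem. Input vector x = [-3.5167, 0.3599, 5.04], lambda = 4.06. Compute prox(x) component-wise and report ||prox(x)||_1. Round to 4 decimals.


Soft-thresholding with lambda = 4.06:
prox(-3.5167) = sign(-3.5167)*max(|-3.5167| - 4.06, 0) = 0.0
prox(0.3599) = sign(0.3599)*max(|0.3599| - 4.06, 0) = 0.0
prox(5.04) = sign(5.04)*max(|5.04| - 4.06, 0) = 0.98
prox(x) = [0.0, 0.0, 0.98]
||prox(x)||_1 = 0.0 + 0.0 + 0.98 = 0.98


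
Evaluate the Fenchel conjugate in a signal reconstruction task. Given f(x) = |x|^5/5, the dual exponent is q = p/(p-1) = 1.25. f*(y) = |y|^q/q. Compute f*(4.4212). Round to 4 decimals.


The conjugate exponent q satisfies 1/p + 1/q = 1.
p = 5, so q = 5/(5 - 1) = 1.25
|y|^q = 4.4212^1.25 = 6.411
f*(4.4212) = 6.411 / 1.25 = 5.1288


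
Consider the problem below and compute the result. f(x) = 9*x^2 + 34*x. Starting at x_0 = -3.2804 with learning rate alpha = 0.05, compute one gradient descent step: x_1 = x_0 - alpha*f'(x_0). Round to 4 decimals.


We compute the gradient at x_0 and apply the update.
f'(x) = 18*x + 34
f'(-3.2804) = 18*-3.2804 + 34 = -25.0472
x_1 = -3.2804 - 0.05*-25.0472 = -2.028


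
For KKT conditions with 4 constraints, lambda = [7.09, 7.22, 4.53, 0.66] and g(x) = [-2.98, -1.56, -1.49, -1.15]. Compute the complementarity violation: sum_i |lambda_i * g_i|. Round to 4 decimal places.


KKT complementary slackness check:
lambda_1 * g_1 = 7.09 * -2.98 = -21.1282
lambda_2 * g_2 = 7.22 * -1.56 = -11.2632
lambda_3 * g_3 = 4.53 * -1.49 = -6.7497
lambda_4 * g_4 = 0.66 * -1.15 = -0.759
Total violation = 21.1282 + 11.2632 + 6.7497 + 0.759 = 39.9001


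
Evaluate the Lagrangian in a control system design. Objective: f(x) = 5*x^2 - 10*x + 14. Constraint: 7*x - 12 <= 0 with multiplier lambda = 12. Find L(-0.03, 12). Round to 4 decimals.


Step 1: Evaluate f(x).
f(-0.03) = 5*(-0.03)^2 - 10*(-0.03) + 14 = 14.3045
Step 2: Evaluate g(x).
g(-0.03) = 7*-0.03 - 12 = -12.21
Step 3: Compute Lagrangian.
L = 14.3045 + 12*-12.21 = -132.2155


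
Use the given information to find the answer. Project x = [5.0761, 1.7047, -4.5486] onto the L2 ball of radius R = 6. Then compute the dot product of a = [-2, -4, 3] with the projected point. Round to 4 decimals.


Step 1: Compute ||x|| (intermediates to 6 decimals).
||x|| = sqrt(5.0761^2 + 1.7047^2 + (-4.5486)^2) = 7.025849
Step 2: Project.
Since ||x|| > R, scale = R/||x|| = 6/7.025849 = 0.853989, proj(x) = scale * x
proj(x) = [4.334934, 1.455795, -3.884454]
Step 3: Dot product.
a^T * proj(x) = -2*4.334934 - 4*1.455795 + 3*(-3.884454) = -26.1464


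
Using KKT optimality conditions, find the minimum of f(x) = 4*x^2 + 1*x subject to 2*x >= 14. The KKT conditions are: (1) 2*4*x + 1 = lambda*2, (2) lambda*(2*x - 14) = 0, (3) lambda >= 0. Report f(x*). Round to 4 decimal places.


Step 1: Try lambda = 0 (constraint inactive).
x_unc = -1/(2*4) = -0.125
Check: 2*-0.125 = -0.25 < 14 -- violated!
Step 2: Constraint must be active: 2*x = 14
x* = 14/2 = 7.0
lambda = (2*4*7.0 + 1)/2 = 28.5
Step 3: Compute optimal value.
f(x*) = 4*7.0^2 + 1*7.0 = 203.0


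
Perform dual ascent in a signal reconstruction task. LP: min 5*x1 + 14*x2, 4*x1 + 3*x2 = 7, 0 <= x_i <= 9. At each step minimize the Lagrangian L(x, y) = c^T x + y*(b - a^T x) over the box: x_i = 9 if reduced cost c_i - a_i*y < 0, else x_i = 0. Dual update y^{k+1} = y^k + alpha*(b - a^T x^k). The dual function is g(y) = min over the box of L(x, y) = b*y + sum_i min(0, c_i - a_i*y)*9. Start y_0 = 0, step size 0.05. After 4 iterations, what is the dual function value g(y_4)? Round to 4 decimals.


Dual ascent for LP: min 5*x1 + 14*x2, 4*x1 + 3*x2 = 7, 0 <= x_i <= 9
Step 1: y^k = 0.0, reduced costs: (5.0, 14.0)
  x^k = (0.0, 0.0), subgradient = b - a^T x = 7.0
  y^{k+1} = 0.0 + 0.05*7.0 = 0.35
Step 2: y^k = 0.35, reduced costs: (3.6, 12.95)
  x^k = (0.0, 0.0), subgradient = b - a^T x = 7.0
  y^{k+1} = 0.35 + 0.05*7.0 = 0.7
Step 3: y^k = 0.7, reduced costs: (2.2, 11.9)
  x^k = (0.0, 0.0), subgradient = b - a^T x = 7.0
  y^{k+1} = 0.7 + 0.05*7.0 = 1.05
Step 4: y^k = 1.05, reduced costs: (0.8, 10.85)
  x^k = (0.0, 0.0), subgradient = b - a^T x = 7.0
  y^{k+1} = 1.05 + 0.05*7.0 = 1.4
Dual objective at y_4 = 1.4: reduced costs (-0.6, 9.8), box minimizer x = (9.0, 0.0)
g(y_4) = b*y + (c1 - a1*y)*x1 + (c2 - a2*y)*x2 = 7*1.4 + (-0.6)*9.0 + 9.8*0.0 = 9.8 - 5.4 + 0.0 = 4.4


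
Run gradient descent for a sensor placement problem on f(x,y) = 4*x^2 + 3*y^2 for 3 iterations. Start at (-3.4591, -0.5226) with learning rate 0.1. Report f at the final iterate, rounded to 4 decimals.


Gradient descent on f(x,y) = 4*x^2 + 3*y^2.
Starting point: (-3.4591, -0.5226), alpha = 0.1
Step 1: grad_x = 2*4*-3.4591 = -27.6728, grad_y = 2*3*-0.5226 = -3.1356
  x_1 = -3.4591 - 0.1*-27.6728 = -0.6918
  y_1 = -0.5226 - 0.1*-3.1356 = -0.209
Step 2: grad_x = 2*4*-0.6918 = -5.5346, grad_y = 2*3*-0.209 = -1.2542
  x_2 = -0.6918 - 0.1*-5.5346 = -0.1384
  y_2 = -0.209 - 0.1*-1.2542 = -0.0836
Step 3: grad_x = 2*4*-0.1384 = -1.1069, grad_y = 2*3*-0.0836 = -0.5017
  x_3 = -0.1384 - 0.1*-1.1069 = -0.0277
  y_3 = -0.0836 - 0.1*-0.5017 = -0.0334
f(-0.0277, -0.0334) = 4*(-0.0277)^2 + 3*(-0.0334)^2 = 0.0064


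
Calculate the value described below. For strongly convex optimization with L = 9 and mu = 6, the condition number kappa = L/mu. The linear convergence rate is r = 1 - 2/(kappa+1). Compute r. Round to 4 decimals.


Step 1: Compute the condition number.
kappa = L/mu = 9/6 = 1.5
Step 2: Compute the convergence rate.
r = 1 - 2/(kappa + 1) = 1 - 2*mu/(L + mu) = (L - mu)/(L + mu) = 3/15 = 0.2


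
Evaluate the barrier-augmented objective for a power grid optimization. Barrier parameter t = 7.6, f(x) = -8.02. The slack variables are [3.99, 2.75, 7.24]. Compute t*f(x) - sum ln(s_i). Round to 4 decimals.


Step 1: Compute log-barrier.
ln values: [1.3838, 1.0116, 1.9796]
phi = -(1.3838 + 1.0116 + 1.9796) = -4.375
Step 2: Compute augmented objective.
t*f(x) = 7.6*-8.02 = -60.952
Total = -60.952 - 4.375 = -65.327


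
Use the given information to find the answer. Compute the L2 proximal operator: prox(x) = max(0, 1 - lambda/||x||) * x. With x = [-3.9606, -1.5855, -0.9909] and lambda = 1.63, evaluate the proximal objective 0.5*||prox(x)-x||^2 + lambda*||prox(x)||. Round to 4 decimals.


Step 1: Compute ||x||.
||x|| = 4.3797
Step 2: Compute scaling factor.
scale = max(0, 1 - 1.63/4.3797) = 0.6278
Step 3: prox(x) = [-2.4866, -0.9954, -0.6221]
||prox(x)|| = 2.7497
Step 4: Proximal objective.
0.5*||prox-x||^2 = 1.3285
lambda*||prox|| = 4.482
Total = 5.8105


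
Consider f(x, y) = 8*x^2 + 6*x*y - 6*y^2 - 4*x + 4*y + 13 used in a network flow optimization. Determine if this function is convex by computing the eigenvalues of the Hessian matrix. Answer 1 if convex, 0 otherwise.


The Hessian of f(x,y) = 8*x^2 + 6*x*y - 6*y^2 - 4*x + 4*y + 13 is:
H = [[16, 6], [6, -12]]
Trace = 16 - 12 = 4
Determinant = 16*-12 - (6)^2 = -228
Discriminant = (4)^2 - 4*-228 = 928.0
Eigenvalues: lambda_1 = -13.2315, lambda_2 = 17.2315
The function is not convex.

0


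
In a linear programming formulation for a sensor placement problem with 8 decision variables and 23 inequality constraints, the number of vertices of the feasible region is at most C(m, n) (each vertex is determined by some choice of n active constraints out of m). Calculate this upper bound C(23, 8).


Each vertex corresponds to some choice of n active constraints out of m, so the number of vertices is at most C(m, n) = m! / (n!(m-n)!).
m = 23, n = 8
Numerator: 23 * 22 * 21 * 20 * 19 * 18 * 17 * 16
Denominator: 8! = 40320
C(23, 8) = 490314


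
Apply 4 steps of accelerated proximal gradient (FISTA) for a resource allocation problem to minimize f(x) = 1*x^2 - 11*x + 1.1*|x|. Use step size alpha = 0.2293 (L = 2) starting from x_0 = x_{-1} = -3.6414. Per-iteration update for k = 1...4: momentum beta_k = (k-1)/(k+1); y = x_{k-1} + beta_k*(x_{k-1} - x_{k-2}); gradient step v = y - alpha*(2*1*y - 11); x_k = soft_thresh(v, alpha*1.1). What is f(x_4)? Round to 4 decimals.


FISTA on f(x) = 1*x^2 - 11*x + 1.1*|x|
L = 2, alpha = 0.2293
Iteration 1: beta = 0.0, y = -3.6414 + 0.0*(-3.6414 + 3.6414) = -3.6414
  grad(y) = -18.2828, v = y - alpha*grad = 0.5508
  prox(v) = soft_thresh(0.5508, 0.2522) = 0.2986
Iteration 2: beta = 0.3333, y = 0.2986 + 0.3333*(0.2986 + 3.6414) = 1.612
  grad(y) = -7.7761, v = y - alpha*grad = 3.395
  prox(v) = soft_thresh(3.395, 0.2522) = 3.1428
Iteration 3: beta = 0.5, y = 3.1428 + 0.5*(3.1428 - 0.2986) = 4.5649
  grad(y) = -1.8703, v = y - alpha*grad = 4.9937
  prox(v) = soft_thresh(4.9937, 0.2522) = 4.7415
Iteration 4: beta = 0.6, y = 4.7415 + 0.6*(4.7415 - 3.1428) = 5.7007
  grad(y) = 0.4014, v = y - alpha*grad = 5.6087
  prox(v) = soft_thresh(5.6087, 0.2522) = 5.3564
f(x_4) = 1*5.3564^2 - 11*5.3564 + 1.1*|5.3564| = -24.3373


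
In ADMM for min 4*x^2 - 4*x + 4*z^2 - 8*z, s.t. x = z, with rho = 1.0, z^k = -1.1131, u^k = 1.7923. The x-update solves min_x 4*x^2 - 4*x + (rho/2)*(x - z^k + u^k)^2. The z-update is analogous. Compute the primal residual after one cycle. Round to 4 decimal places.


ADMM iteration with rho = 1.0, z^k = -1.1131, u^k = 1.7923
Step 1: x-update.
Minimize 4*x^2 - 4*x + (1.0/2)*(x + 1.1131 + 1.7923)^2
FOC: (2*4 + 1.0)*x = 4 + 1.0*(-1.1131 - 1.7923)
x^{k+1} = 0.1216
Step 2: z-update.
Minimize 4*z^2 - 8*z + (1.0/2)*(0.1216 - z + 1.7923)^2
FOC: (2*4 + 1.0)*z = 8 + 1.0*(0.1216 + 1.7923)
z^{k+1} = 1.1015
Step 3: u-update.
u^{k+1} = 1.7923 + 0.1216 - 1.1015 = 0.8124
Step 4: Primal residual = |0.1216 - 1.1015| = 0.9799


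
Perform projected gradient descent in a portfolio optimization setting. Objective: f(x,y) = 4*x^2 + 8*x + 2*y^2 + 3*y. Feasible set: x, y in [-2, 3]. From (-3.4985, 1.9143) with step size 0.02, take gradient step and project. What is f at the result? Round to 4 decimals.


Step 1: Compute gradient at (-3.4985, 1.9143).
grad_x = 2*4*-3.4985 + 8 = -19.988
grad_y = 2*2*1.9143 + 3 = 10.6572
Step 2: Gradient step.
x_raw = -3.4985 - 0.02*-19.988 = -3.0987
y_raw = 1.9143 - 0.02*10.6572 = 1.7012
Step 3: Project onto [-2, 3].
x_proj = clip(-3.0987) = -2.0
y_proj = clip(1.7012) = 1.7012
Step 4: Evaluate f.
f(-2.0, 1.7012) = 10.8913


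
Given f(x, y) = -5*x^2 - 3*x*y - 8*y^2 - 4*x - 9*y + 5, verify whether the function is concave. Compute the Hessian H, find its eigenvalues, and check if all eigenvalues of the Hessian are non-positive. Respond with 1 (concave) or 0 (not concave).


The Hessian of f(x,y) = -5*x^2 - 3*x*y - 8*y^2 - 4*x - 9*y + 5 is:
H = [[-10, -3], [-3, -16]]
Trace = -10 - 16 = -26
Determinant = -10*-16 - (-3)^2 = 151
Discriminant = (-26)^2 - 4*151 = 72.0
Eigenvalues: lambda_1 = -17.2426, lambda_2 = -8.7574
The function is concave.

1


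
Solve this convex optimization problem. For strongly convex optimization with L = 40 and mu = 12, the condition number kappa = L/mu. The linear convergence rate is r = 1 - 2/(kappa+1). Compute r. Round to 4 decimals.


Step 1: Compute the condition number.
kappa = L/mu = 40/12 = 3.3333
Step 2: Compute the convergence rate.
r = 1 - 2/(kappa + 1) = 1 - 2*mu/(L + mu) = (L - mu)/(L + mu) = 28/52 = 0.5385


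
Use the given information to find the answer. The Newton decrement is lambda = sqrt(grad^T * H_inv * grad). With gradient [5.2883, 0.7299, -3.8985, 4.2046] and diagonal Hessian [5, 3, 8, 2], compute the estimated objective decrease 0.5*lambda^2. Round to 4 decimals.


Step 1: H is diagonal, so H^(-1) * g = [1.0577, 0.2433, -0.4873, 2.1023].
Step 2: g^T H^(-1) g = sum_i g_i^2 / H_ii
  = (5.2883)^2/5 + (0.7299)^2/3 + (-3.8985)^2/8 + (4.2046)^2/2
  = 5.5932 + 0.1776 + 1.8998 + 8.8393 = 16.5099
Step 3: Objective decrease = 0.5 * g^T H^(-1) g = 8.255


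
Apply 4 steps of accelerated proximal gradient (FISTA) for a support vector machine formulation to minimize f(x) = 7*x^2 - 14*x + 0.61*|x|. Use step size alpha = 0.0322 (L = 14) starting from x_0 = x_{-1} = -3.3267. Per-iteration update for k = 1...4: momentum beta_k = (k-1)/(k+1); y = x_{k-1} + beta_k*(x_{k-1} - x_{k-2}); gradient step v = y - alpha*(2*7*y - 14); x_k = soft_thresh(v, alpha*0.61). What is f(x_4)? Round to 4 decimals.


FISTA on f(x) = 7*x^2 - 14*x + 0.61*|x|
L = 14, alpha = 0.0322
Iteration 1: beta = 0.0, y = -3.3267 + 0.0*(-3.3267 + 3.3267) = -3.3267
  grad(y) = -60.5738, v = y - alpha*grad = -1.3762
  prox(v) = soft_thresh(-1.3762, 0.0196) = -1.3566
Iteration 2: beta = 0.3333, y = -1.3566 + 0.3333*(-1.3566 + 3.3267) = -0.6999
  grad(y) = -23.7983, v = y - alpha*grad = 0.0664
  prox(v) = soft_thresh(0.0664, 0.0196) = 0.0468
Iteration 3: beta = 0.5, y = 0.0468 + 0.5*(0.0468 + 1.3566) = 0.7485
  grad(y) = -3.5214, v = y - alpha*grad = 0.8619
  prox(v) = soft_thresh(0.8619, 0.0196) = 0.8422
Iteration 4: beta = 0.6, y = 0.8422 + 0.6*(0.8422 - 0.0468) = 1.3195
  grad(y) = 4.4727, v = y - alpha*grad = 1.1755
  prox(v) = soft_thresh(1.1755, 0.0196) = 1.1558
f(x_4) = 7*1.1558^2 - 14*1.1558 + 0.61*|1.1558| = -6.125


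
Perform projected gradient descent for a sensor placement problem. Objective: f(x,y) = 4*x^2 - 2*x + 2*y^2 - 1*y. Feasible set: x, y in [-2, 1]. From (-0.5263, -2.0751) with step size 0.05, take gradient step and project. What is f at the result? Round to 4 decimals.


Step 1: Compute gradient at (-0.5263, -2.0751).
grad_x = 2*4*-0.5263 - 2 = -6.2104
grad_y = 2*2*-2.0751 - 1 = -9.3004
Step 2: Gradient step.
x_raw = -0.5263 - 0.05*-6.2104 = -0.2158
y_raw = -2.0751 - 0.05*-9.3004 = -1.6101
Step 3: Project onto [-2, 1].
x_proj = clip(-0.2158) = -0.2158
y_proj = clip(-1.6101) = -1.6101
Step 4: Evaluate f.
f(-0.2158, -1.6101) = 7.4126


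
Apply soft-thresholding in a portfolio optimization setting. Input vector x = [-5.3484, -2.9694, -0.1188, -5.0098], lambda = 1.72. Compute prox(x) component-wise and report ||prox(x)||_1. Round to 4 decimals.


Soft-thresholding with lambda = 1.72:
prox(-5.3484) = sign(-5.3484)*max(|-5.3484| - 1.72, 0) = -3.6284
prox(-2.9694) = sign(-2.9694)*max(|-2.9694| - 1.72, 0) = -1.2494
prox(-0.1188) = sign(-0.1188)*max(|-0.1188| - 1.72, 0) = 0.0
prox(-5.0098) = sign(-5.0098)*max(|-5.0098| - 1.72, 0) = -3.2898
prox(x) = [-3.6284, -1.2494, 0.0, -3.2898]
||prox(x)||_1 = 3.6284 + 1.2494 + 0.0 + 3.2898 = 8.1676


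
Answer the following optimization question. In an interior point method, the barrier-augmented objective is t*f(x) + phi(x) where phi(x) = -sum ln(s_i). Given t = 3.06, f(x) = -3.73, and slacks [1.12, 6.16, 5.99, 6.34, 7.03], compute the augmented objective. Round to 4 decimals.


Step 1: Compute log-barrier.
ln values: [0.1133, 1.8181, 1.7901, 1.8469, 1.9502]
phi = -(0.1133 + 1.8181 + 1.7901 + 1.8469 + 1.9502) = -7.5186
Step 2: Compute augmented objective.
t*f(x) = 3.06*-3.73 = -11.4138
Total = -11.4138 - 7.5186 = -18.9324


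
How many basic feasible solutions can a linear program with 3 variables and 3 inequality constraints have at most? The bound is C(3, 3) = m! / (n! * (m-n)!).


Each vertex corresponds to some choice of n active constraints out of m, so the number of vertices is at most C(m, n) = m! / (n!(m-n)!).
m = 3, n = 3
Numerator: 3 * 2 * 1
Denominator: 3! = 6
C(3, 3) = 1


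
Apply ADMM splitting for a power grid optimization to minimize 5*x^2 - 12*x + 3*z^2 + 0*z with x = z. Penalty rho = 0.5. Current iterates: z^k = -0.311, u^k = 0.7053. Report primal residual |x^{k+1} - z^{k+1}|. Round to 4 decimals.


ADMM iteration with rho = 0.5, z^k = -0.311, u^k = 0.7053
Step 1: x-update.
Minimize 5*x^2 - 12*x + (0.5/2)*(x + 0.311 + 0.7053)^2
FOC: (2*5 + 0.5)*x = 12 + 0.5*(-0.311 - 0.7053)
x^{k+1} = 1.0945
Step 2: z-update.
Minimize 3*z^2 + 0*z + (0.5/2)*(1.0945 - z + 0.7053)^2
FOC: (2*3 + 0.5)*z = 0 + 0.5*(1.0945 + 0.7053)
z^{k+1} = 0.1384
Step 3: u-update.
u^{k+1} = 0.7053 + 1.0945 - 0.1384 = 1.6613
Step 4: Primal residual = |1.0945 - 0.1384| = 0.956


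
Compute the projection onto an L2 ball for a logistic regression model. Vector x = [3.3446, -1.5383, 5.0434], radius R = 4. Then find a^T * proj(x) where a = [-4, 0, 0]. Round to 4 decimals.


Step 1: Compute ||x|| (intermediates to 6 decimals).
||x|| = sqrt(3.3446^2 + (-1.5383)^2 + 5.0434^2) = 6.244085
Step 2: Project.
Since ||x|| > R, scale = R/||x|| = 4/6.244085 = 0.640606, proj(x) = scale * x
proj(x) = [2.142571, -0.985444, 3.230832]
Step 3: Dot product.
a^T * proj(x) = -4*2.142571 + 0*(-0.985444) + 0*3.230832 = -8.5703


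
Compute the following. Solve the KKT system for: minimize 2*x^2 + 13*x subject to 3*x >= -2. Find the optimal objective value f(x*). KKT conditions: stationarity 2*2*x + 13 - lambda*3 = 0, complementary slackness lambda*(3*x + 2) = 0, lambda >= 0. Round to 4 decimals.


Step 1: Try lambda = 0 (constraint inactive).
x_unc = -13/(2*2) = -3.25
Check: 3*-3.25 = -9.75 < -2 -- violated!
Step 2: Constraint must be active: 3*x = -2
x* = -2/3 = -0.6667 (rounded; the exact value -2/3 is used below)
lambda = (2*2*(-2/3) + 13)/3 = 3.4444
Step 3: Compute optimal value.
f(x*) = 2*(-2/3)^2 + 13*(-2/3) = -7.7778


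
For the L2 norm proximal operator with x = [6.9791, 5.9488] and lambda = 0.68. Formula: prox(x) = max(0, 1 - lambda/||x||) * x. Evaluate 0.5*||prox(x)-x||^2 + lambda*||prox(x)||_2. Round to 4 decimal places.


Step 1: Compute ||x||.
||x|| = 9.1704
Step 2: Compute scaling factor.
scale = max(0, 1 - 0.68/9.1704) = 0.9258
Step 3: prox(x) = [6.4616, 5.5077]
||prox(x)|| = 8.4904
Step 4: Proximal objective.
0.5*||prox-x||^2 = 0.2312
lambda*||prox|| = 5.7735
Total = 6.0047


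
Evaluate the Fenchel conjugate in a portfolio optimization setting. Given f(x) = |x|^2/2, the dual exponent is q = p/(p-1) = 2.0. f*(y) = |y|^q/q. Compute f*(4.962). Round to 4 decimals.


The conjugate exponent q satisfies 1/p + 1/q = 1.
p = 2, so q = 2/(2 - 1) = 2.0
|y|^q = 4.962^2.0 = 24.6214
f*(4.962) = 24.6214 / 2.0 = 12.3107


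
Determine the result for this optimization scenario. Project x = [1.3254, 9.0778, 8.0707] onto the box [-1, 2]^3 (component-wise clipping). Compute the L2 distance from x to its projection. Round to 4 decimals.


Project each component onto [-1, 2].
clip(1.3254) = 1.3254, clip(9.0778) = 2.0, clip(8.0707) = 2.0
Projection = [1.3254, 2.0, 2.0]
Squared diffs: [0.0, 50.0953, 36.8534]
Distance = sqrt(86.9487) = 9.3246


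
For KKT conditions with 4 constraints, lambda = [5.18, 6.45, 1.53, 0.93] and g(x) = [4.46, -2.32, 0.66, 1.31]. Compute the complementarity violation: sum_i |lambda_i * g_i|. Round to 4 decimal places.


KKT complementary slackness check:
lambda_1 * g_1 = 5.18 * 4.46 = 23.1028
lambda_2 * g_2 = 6.45 * -2.32 = -14.964
lambda_3 * g_3 = 1.53 * 0.66 = 1.0098
lambda_4 * g_4 = 0.93 * 1.31 = 1.2183
Total violation = 23.1028 + 14.964 + 1.0098 + 1.2183 = 40.2949


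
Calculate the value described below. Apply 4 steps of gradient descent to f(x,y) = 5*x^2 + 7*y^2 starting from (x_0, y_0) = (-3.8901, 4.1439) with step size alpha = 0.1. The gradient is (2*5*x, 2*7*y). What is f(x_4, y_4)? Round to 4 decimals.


Gradient descent on f(x,y) = 5*x^2 + 7*y^2.
Starting point: (-3.8901, 4.1439), alpha = 0.1
Step 1: grad_x = 2*5*-3.8901 = -38.901, grad_y = 2*7*4.1439 = 58.0146
  x_1 = -3.8901 - 0.1*-38.901 = 0.0
  y_1 = 4.1439 - 0.1*58.0146 = -1.6576
Step 2: grad_x = 2*5*0.0 = 0.0, grad_y = 2*7*-1.6576 = -23.2058
  x_2 = 0.0 - 0.1*0.0 = 0.0
  y_2 = -1.6576 - 0.1*-23.2058 = 0.663
Step 3: grad_x = 2*5*0.0 = 0.0, grad_y = 2*7*0.663 = 9.2823
  x_3 = 0.0 - 0.1*0.0 = 0.0
  y_3 = 0.663 - 0.1*9.2823 = -0.2652
Step 4: grad_x = 2*5*0.0 = 0.0, grad_y = 2*7*-0.2652 = -3.7129
  x_4 = 0.0 - 0.1*0.0 = 0.0
  y_4 = -0.2652 - 0.1*-3.7129 = 0.1061
f(0.0, 0.1061) = 5*0.0^2 + 7*0.1061^2 = 0.0788


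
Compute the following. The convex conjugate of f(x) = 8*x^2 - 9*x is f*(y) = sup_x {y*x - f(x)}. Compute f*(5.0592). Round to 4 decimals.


f*(y) = sup_x {y*x - a*x^2 - b*x} = sup_x {(y-b)*x - a*x^2}
FOC: (y - b) - 2a*x = 0 => x* = (y - b)/(2a)
x* = (5.0592 + 9)/(2*8) = 0.8787
f*(5.0592) = (y-b)^2/(4a) = (5.0592 + 9)^2/(4*8)
= 197.6611/32 = 6.1769


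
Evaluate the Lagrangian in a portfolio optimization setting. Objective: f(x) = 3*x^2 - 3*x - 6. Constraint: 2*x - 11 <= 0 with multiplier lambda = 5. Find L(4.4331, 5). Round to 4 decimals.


Step 1: Evaluate f(x).
f(4.4331) = 3*4.4331^2 - 3*4.4331 - 6 = 39.6578
Step 2: Evaluate g(x).
g(4.4331) = 2*4.4331 - 11 = -2.1338
Step 3: Compute Lagrangian.
L = 39.6578 + 5*-2.1338 = 28.9888


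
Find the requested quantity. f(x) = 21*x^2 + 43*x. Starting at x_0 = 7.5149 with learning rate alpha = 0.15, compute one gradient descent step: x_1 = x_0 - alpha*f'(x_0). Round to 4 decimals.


We compute the gradient at x_0 and apply the update.
f'(x) = 42*x + 43
f'(7.5149) = 42*7.5149 + 43 = 358.6258
x_1 = 7.5149 - 0.15*358.6258 = -46.279


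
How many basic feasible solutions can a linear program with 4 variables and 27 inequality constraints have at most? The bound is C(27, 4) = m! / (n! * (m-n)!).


Each vertex corresponds to some choice of n active constraints out of m, so the number of vertices is at most C(m, n) = m! / (n!(m-n)!).
m = 27, n = 4
Numerator: 27 * 26 * 25 * 24
Denominator: 4! = 24
C(27, 4) = 17550


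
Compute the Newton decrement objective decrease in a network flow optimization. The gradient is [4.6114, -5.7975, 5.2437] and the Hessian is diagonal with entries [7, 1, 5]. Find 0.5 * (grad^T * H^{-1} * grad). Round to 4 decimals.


Step 1: H is diagonal, so H^(-1) * g = [0.6588, -5.7975, 1.0487].
Step 2: g^T H^(-1) g = sum_i g_i^2 / H_ii
  = (4.6114)^2/7 + (-5.7975)^2/1 + (5.2437)^2/5
  = 3.0379 + 33.611 + 5.4993 = 42.1481
Step 3: Objective decrease = 0.5 * g^T H^(-1) g = 21.0741


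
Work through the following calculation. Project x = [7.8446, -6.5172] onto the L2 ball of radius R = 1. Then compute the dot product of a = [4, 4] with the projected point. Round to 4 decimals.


Step 1: Compute ||x|| (intermediates to 6 decimals).
||x|| = sqrt(7.8446^2 + (-6.5172)^2) = 10.19861
Step 2: Project.
Since ||x|| > R, scale = R/||x|| = 1/10.19861 = 0.098053, proj(x) = scale * x
proj(x) = [0.769187, -0.639031]
Step 3: Dot product.
a^T * proj(x) = 4*0.769187 + 4*(-0.639031) = 0.5206


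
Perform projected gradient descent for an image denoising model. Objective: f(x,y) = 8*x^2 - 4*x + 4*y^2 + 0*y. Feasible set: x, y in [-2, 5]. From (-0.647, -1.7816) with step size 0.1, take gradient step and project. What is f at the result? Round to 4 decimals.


Step 1: Compute gradient at (-0.647, -1.7816).
grad_x = 2*8*-0.647 - 4 = -14.352
grad_y = 2*4*-1.7816 + 0 = -14.2528
Step 2: Gradient step.
x_raw = -0.647 - 0.1*-14.352 = 0.7882
y_raw = -1.7816 - 0.1*-14.2528 = -0.3563
Step 3: Project onto [-2, 5].
x_proj = clip(0.7882) = 0.7882
y_proj = clip(-0.3563) = -0.3563
Step 4: Evaluate f.
f(0.7882, -0.3563) = 2.3251
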